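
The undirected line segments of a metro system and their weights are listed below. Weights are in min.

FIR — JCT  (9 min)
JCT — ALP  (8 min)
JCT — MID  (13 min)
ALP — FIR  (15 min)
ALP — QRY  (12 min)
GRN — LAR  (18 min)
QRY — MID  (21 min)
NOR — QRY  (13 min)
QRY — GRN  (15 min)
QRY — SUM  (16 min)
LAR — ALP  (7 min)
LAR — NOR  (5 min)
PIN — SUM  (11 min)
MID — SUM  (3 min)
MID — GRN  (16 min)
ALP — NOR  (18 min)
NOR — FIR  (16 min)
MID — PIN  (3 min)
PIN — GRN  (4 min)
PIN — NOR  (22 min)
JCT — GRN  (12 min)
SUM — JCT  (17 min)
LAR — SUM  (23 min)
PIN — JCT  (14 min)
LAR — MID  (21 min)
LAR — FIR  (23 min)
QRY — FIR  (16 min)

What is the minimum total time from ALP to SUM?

Candidate routes:
ALP - JCT - MID - SUM: 8+13+3 = 24
ALP - JCT - SUM: 8+17 = 25
Cheapest is ALP - JCT - MID - SUM at 24 min.

24 min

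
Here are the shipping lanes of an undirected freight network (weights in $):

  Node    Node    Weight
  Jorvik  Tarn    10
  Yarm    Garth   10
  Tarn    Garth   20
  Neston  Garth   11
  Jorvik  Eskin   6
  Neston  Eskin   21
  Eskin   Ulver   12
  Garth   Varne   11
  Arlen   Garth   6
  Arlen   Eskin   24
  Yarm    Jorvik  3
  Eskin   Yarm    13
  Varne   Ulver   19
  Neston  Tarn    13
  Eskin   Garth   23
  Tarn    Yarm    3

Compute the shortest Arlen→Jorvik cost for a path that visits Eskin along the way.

Best Arlen to Eskin: Arlen → Eskin costing 24
Best Eskin to Jorvik: Eskin → Jorvik costing 6
Total via Eskin: 24 + 6 = $30.

$30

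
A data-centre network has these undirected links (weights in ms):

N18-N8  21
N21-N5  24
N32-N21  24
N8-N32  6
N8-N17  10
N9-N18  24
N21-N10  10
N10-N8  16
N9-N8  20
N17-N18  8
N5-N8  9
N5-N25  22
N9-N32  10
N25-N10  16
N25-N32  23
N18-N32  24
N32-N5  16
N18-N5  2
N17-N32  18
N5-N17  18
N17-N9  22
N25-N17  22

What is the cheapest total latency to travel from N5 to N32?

15 ms

Running Dijkstra from N5:
N5: 0
N18: 2  (via N5)
N8: 9  (via N5)
N17: 10  (via N18)
N32: 15  (via N8)
Shortest route: N5 → N8 → N32 = 15 ms.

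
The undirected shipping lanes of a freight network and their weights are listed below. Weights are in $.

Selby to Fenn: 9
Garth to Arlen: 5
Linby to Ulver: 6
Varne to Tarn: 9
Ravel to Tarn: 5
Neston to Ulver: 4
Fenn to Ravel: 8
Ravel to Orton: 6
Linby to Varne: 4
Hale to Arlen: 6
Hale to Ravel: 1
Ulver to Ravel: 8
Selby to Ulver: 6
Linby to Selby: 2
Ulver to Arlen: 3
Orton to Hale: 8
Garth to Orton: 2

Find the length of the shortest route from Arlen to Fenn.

$15

Running Dijkstra from Arlen:
Arlen: 0
Ulver: 3  (via Arlen)
Garth: 5  (via Arlen)
Hale: 6  (via Arlen)
Ravel: 7  (via Hale)
Orton: 7  (via Garth)
Neston: 7  (via Ulver)
Linby: 9  (via Ulver)
Selby: 9  (via Ulver)
Tarn: 12  (via Ravel)
Varne: 13  (via Linby)
Fenn: 15  (via Ravel)
Shortest route: Arlen–Hale–Ravel–Fenn = $15.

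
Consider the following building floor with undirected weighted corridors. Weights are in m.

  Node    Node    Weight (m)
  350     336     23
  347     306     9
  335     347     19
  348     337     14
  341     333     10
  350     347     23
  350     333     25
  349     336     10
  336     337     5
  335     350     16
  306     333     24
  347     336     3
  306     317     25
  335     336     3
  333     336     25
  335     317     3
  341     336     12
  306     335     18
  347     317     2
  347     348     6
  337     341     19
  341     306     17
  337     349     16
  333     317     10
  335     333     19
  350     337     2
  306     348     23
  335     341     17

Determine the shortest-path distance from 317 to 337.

Shortest distances from 317:
317: 0
347: 2  (via 317)
335: 3  (via 317)
336: 5  (via 347)
348: 8  (via 347)
337: 10  (via 336)
Shortest route: 317–347–336–337 = 10 m.

10 m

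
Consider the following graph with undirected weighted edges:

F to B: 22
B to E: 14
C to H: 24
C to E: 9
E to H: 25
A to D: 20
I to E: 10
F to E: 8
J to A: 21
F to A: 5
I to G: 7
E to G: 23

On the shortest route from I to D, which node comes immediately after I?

Candidate routes:
I–E–B–F–A–D: 10+14+22+5+20 = 71
I–E–F–A–D: 10+8+5+20 = 43
I–G–E–F–A–D: 7+23+8+5+20 = 63
Cheapest is I–E–F–A–D at 43.
So from I the first move is to E.

E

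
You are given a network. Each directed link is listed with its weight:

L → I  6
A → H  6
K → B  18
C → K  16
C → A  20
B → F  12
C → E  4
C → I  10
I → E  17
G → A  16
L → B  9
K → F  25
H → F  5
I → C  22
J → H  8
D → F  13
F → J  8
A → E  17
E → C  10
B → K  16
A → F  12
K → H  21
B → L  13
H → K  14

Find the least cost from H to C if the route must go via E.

Best H to E: H–K–B–L–I–E costing 68
Shortest E→C: E–C = 10
Total via E: 68 + 10 = 78.

78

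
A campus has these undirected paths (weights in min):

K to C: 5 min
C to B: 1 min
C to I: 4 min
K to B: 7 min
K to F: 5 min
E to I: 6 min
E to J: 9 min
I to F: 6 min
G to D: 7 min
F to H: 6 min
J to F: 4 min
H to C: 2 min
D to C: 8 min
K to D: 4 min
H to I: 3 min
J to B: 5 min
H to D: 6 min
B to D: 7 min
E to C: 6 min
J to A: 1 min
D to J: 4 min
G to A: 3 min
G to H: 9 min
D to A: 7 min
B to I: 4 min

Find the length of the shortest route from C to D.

Shortest distances from C:
C: 0
B: 1  (via C)
H: 2  (via C)
I: 4  (via C)
K: 5  (via C)
E: 6  (via C)
J: 6  (via B)
A: 7  (via J)
D: 8  (via C)
Shortest route: C–D = 8 min.

8 min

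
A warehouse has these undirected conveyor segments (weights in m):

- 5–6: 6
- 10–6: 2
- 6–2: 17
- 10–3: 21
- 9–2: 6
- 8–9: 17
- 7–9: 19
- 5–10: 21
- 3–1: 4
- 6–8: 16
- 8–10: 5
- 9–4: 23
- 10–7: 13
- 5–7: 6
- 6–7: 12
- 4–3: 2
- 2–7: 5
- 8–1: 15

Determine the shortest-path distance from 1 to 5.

Settle nodes by increasing distance from 1:
1: 0
3: 4  (via 1)
4: 6  (via 3)
8: 15  (via 1)
10: 20  (via 8)
6: 22  (via 10)
5: 28  (via 6)
Shortest route: 1–8–10–6–5 = 28 m.

28 m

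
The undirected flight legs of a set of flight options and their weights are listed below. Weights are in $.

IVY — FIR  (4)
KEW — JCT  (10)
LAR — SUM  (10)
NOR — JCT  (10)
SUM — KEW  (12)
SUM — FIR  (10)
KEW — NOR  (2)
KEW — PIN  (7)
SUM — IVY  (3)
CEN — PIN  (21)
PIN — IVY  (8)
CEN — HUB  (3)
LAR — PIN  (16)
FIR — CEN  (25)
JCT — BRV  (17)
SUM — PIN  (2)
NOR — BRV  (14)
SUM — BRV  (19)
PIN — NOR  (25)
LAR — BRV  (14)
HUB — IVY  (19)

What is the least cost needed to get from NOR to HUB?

$33

Settle nodes by increasing distance from NOR:
NOR: 0
KEW: 2  (via NOR)
PIN: 9  (via KEW)
JCT: 10  (via NOR)
SUM: 11  (via PIN)
BRV: 14  (via NOR)
IVY: 14  (via SUM)
FIR: 18  (via IVY)
LAR: 21  (via SUM)
CEN: 30  (via PIN)
HUB: 33  (via IVY)
Shortest route: NOR → KEW → PIN → SUM → IVY → HUB = $33.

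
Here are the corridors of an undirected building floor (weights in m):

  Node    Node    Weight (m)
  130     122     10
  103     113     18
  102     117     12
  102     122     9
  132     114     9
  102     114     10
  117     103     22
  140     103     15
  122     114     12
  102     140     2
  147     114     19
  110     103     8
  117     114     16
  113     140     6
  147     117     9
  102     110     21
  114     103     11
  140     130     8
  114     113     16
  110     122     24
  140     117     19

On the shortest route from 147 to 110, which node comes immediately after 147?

114

Candidate routes:
147–114–103–110: 19+11+8 = 38
147–117–102–110: 9+12+21 = 42
147–117–103–110: 9+22+8 = 39
147–117–114–103–110: 9+16+11+8 = 44
Cheapest is 147–114–103–110 at 38 m.
So from 147 the first move is to 114.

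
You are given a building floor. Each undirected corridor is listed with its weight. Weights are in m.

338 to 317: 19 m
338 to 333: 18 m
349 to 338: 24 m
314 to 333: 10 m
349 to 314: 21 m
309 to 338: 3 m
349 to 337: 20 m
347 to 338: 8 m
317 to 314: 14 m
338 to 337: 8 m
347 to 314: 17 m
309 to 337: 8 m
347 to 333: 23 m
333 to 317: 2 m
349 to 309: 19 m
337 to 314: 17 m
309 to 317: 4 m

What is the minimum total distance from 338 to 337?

Shortest distances from 338:
338: 0
309: 3  (via 338)
317: 7  (via 309)
347: 8  (via 338)
337: 8  (via 338)
Shortest route: 338 → 337 = 8 m.

8 m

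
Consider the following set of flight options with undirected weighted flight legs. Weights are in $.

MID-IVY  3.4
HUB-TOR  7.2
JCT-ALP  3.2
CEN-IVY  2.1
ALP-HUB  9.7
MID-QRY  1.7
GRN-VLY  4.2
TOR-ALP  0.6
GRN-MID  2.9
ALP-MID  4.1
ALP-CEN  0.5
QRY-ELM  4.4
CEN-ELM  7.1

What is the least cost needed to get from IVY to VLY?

Running Dijkstra from IVY:
IVY: 0
CEN: 2.1  (via IVY)
ALP: 2.6  (via CEN)
TOR: 3.2  (via ALP)
MID: 3.4  (via IVY)
QRY: 5.1  (via MID)
JCT: 5.8  (via ALP)
GRN: 6.3  (via MID)
ELM: 9.2  (via CEN)
HUB: 10.4  (via TOR)
VLY: 10.5  (via GRN)
Shortest route: IVY → MID → GRN → VLY = $10.5.

$10.5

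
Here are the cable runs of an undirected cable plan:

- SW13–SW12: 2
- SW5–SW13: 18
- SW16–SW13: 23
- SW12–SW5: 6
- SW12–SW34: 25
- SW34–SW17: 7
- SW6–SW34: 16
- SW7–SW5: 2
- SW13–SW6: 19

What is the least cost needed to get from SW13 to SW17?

Candidate routes:
SW13 - SW5 - SW12 - SW34 - SW17: 18+6+25+7 = 56
SW13 - SW6 - SW34 - SW17: 19+16+7 = 42
SW13 - SW12 - SW34 - SW17: 2+25+7 = 34
The minimum is 34 via SW13 - SW12 - SW34 - SW17.

34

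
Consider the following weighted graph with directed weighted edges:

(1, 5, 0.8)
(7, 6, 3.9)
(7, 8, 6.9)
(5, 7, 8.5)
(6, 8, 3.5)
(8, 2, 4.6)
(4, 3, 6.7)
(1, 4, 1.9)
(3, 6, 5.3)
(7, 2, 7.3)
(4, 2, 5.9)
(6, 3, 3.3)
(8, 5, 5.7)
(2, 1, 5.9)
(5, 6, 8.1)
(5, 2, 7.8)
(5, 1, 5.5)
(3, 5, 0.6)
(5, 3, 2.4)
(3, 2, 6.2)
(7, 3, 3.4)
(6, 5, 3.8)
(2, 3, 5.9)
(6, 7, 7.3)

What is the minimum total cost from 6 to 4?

11.2

Settle nodes by increasing distance from 6:
6: 0
3: 3.3  (via 6)
8: 3.5  (via 6)
5: 3.8  (via 6)
7: 7.3  (via 6)
2: 8.1  (via 8)
1: 9.3  (via 5)
4: 11.2  (via 1)
Shortest route: 6–5–1–4 = 11.2.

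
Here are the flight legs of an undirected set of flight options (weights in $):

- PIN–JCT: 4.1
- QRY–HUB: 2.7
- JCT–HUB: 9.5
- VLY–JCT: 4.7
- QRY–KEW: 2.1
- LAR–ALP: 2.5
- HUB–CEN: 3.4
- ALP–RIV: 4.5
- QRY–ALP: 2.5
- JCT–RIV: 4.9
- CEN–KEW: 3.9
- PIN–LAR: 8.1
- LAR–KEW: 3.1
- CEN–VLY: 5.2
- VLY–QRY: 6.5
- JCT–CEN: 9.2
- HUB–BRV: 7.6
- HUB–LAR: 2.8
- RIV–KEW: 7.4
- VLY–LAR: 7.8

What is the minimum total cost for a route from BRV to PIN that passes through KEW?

$23.6

Shortest BRV→KEW: BRV–HUB–QRY–KEW = 12.4
Shortest KEW→PIN: KEW–LAR–PIN = 11.2
Total via KEW: 12.4 + 11.2 = $23.6.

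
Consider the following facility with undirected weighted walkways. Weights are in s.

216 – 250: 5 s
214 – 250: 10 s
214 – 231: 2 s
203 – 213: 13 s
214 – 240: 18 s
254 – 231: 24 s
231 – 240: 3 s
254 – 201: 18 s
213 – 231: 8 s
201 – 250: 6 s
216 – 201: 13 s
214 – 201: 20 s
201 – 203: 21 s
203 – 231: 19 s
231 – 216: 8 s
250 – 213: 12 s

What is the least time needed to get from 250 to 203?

Settle nodes by increasing distance from 250:
250: 0
216: 5  (via 250)
201: 6  (via 250)
214: 10  (via 250)
231: 12  (via 214)
213: 12  (via 250)
240: 15  (via 231)
254: 24  (via 201)
203: 25  (via 213)
Shortest route: 250–213–203 = 25 s.

25 s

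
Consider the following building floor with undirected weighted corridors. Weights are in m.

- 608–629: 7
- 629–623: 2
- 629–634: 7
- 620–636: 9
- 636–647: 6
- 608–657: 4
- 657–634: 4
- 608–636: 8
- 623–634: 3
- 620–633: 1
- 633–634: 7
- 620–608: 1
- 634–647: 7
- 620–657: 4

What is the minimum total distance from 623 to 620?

10 m

Shortest distances from 623:
623: 0
629: 2  (via 623)
634: 3  (via 623)
657: 7  (via 634)
608: 9  (via 629)
620: 10  (via 608)
Shortest route: 623–629–608–620 = 10 m.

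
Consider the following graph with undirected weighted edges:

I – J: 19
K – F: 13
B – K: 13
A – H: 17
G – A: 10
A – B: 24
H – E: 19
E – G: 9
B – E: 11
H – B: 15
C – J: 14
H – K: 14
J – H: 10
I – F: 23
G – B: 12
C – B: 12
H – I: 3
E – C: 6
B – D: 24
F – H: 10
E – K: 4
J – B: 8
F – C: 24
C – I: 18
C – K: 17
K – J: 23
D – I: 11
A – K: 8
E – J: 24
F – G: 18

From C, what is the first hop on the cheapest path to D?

I

Enumerating some paths:
C - I - D: 18+11 = 29
C - B - D: 12+24 = 36
Cheapest is C - I - D at 29.
So from C the first move is to I.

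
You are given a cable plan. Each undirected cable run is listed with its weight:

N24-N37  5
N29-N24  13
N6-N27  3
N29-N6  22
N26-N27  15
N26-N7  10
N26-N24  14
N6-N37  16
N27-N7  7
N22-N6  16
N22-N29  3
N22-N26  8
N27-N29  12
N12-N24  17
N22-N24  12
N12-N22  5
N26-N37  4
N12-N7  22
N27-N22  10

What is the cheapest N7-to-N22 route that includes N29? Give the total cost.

Best N7 to N29: N7 → N27 → N29 costing 19
Best N29 to N22: N29 → N22 costing 3
Total via N29: 19 + 3 = 22.

22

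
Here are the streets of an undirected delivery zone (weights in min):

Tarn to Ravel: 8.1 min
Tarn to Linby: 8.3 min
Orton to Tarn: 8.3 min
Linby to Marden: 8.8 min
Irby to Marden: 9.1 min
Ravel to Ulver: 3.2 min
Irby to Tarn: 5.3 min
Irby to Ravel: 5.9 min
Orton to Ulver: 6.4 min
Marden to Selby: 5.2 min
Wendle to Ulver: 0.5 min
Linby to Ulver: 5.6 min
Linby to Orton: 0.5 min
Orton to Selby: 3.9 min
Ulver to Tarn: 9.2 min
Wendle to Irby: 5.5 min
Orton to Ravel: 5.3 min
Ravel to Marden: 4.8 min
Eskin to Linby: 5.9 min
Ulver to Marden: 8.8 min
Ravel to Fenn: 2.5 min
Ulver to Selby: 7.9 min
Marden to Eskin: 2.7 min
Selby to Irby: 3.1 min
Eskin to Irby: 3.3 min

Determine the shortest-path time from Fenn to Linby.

Settle nodes by increasing distance from Fenn:
Fenn: 0
Ravel: 2.5  (via Fenn)
Ulver: 5.7  (via Ravel)
Wendle: 6.2  (via Ulver)
Marden: 7.3  (via Ravel)
Orton: 7.8  (via Ravel)
Linby: 8.3  (via Orton)
Shortest route: Fenn–Ravel–Orton–Linby = 8.3 min.

8.3 min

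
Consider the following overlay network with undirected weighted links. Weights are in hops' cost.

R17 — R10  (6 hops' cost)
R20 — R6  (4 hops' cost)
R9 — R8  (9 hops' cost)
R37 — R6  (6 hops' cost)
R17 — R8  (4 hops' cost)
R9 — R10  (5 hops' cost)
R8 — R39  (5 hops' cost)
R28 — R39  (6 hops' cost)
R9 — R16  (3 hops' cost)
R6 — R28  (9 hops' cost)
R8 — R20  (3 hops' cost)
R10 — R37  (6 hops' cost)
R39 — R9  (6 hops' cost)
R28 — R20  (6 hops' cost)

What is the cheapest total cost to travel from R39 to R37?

Settle nodes by increasing distance from R39:
R39: 0
R8: 5  (via R39)
R9: 6  (via R39)
R28: 6  (via R39)
R20: 8  (via R8)
R16: 9  (via R9)
R17: 9  (via R8)
R10: 11  (via R9)
R6: 12  (via R20)
R37: 17  (via R10)
Shortest route: R39–R9–R10–R37 = 17 hops' cost.

17 hops' cost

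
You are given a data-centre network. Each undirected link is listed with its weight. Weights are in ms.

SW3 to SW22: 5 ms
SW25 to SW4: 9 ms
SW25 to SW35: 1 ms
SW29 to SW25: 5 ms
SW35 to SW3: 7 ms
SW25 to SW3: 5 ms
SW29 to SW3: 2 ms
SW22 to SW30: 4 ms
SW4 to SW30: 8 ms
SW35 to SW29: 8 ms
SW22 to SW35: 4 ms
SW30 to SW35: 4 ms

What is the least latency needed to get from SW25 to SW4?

9 ms

Candidate routes:
SW25–SW4: 9 = 9
SW25–SW35–SW30–SW4: 1+4+8 = 13
SW25–SW35–SW22–SW30–SW4: 1+4+4+8 = 17
Cheapest is SW25–SW4 at 9 ms.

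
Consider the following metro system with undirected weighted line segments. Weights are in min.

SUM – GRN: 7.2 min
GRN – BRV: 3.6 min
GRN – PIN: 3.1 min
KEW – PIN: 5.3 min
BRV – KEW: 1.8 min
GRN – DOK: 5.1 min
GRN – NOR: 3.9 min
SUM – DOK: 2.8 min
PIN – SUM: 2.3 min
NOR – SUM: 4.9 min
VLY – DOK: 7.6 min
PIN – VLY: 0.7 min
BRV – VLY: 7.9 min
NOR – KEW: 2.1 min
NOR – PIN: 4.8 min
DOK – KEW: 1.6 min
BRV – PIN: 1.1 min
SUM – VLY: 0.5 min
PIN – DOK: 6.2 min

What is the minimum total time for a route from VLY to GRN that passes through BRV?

Shortest VLY→BRV: VLY–PIN–BRV = 1.8
Shortest BRV→GRN: BRV–GRN = 3.6
Total via BRV: 1.8 + 3.6 = 5.4 min.

5.4 min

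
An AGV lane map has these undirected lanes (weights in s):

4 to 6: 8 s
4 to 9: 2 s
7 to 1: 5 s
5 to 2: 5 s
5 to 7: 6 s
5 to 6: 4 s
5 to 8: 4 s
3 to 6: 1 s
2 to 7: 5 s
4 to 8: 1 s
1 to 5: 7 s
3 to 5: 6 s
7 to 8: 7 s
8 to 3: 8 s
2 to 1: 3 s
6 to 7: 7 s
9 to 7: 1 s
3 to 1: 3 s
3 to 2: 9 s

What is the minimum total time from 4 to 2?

Settle nodes by increasing distance from 4:
4: 0
8: 1  (via 4)
9: 2  (via 4)
7: 3  (via 9)
5: 5  (via 8)
1: 8  (via 7)
2: 8  (via 7)
Shortest route: 4 → 9 → 7 → 2 = 8 s.

8 s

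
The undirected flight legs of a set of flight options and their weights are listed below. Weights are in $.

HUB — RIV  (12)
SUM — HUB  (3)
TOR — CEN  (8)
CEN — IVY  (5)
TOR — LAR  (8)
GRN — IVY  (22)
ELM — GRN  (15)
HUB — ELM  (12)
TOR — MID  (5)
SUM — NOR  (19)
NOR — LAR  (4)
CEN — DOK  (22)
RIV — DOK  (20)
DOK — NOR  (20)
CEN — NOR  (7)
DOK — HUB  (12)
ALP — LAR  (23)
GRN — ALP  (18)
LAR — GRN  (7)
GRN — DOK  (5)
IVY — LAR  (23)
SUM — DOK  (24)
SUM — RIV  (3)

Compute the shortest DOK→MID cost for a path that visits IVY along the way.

$45

Best DOK to IVY: DOK → GRN → IVY costing 27
Best IVY to MID: IVY → CEN → TOR → MID costing 18
Total via IVY: 27 + 18 = $45.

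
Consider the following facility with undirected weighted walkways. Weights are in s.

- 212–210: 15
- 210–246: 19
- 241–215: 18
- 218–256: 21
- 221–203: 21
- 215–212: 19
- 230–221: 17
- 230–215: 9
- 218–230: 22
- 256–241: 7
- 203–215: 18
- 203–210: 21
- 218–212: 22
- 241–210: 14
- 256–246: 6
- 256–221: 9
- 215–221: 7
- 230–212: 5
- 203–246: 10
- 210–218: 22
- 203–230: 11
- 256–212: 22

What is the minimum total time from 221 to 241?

16 s

Candidate routes:
221 → 256 → 241: 9+7 = 16
221 → 215 → 241: 7+18 = 25
Cheapest is 221 → 256 → 241 at 16 s.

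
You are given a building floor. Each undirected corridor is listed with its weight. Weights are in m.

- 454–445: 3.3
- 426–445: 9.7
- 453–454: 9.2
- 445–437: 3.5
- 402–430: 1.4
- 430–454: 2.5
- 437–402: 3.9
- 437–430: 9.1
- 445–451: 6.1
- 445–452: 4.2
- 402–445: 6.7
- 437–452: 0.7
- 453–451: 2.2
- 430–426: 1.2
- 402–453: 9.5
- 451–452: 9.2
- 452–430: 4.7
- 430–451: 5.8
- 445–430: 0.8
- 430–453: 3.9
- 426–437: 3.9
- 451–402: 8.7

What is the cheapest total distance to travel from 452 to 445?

4.2 m

Compare a few routes:
452 → 430 → 445: 4.7+0.8 = 5.5
452 → 445: 4.2 = 4.2
The minimum is 4.2 m via 452 → 445.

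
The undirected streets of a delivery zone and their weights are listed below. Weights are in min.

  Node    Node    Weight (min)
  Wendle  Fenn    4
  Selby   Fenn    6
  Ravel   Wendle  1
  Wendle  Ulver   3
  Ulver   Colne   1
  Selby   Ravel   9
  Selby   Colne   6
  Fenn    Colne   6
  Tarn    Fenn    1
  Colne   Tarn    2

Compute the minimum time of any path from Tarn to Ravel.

6 min

Compare a few routes:
Tarn–Colne–Ulver–Wendle–Ravel: 2+1+3+1 = 7
Tarn–Fenn–Wendle–Ravel: 1+4+1 = 6
Cheapest is Tarn–Fenn–Wendle–Ravel at 6 min.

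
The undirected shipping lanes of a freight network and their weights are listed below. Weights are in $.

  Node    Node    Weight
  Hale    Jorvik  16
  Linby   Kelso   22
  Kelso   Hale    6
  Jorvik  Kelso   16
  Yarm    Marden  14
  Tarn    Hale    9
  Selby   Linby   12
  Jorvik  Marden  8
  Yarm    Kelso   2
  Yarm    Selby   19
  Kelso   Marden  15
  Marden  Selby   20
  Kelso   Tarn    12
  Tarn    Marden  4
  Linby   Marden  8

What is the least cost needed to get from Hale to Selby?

Candidate routes:
Hale–Tarn–Marden–Selby: 9+4+20 = 33
Hale–Kelso–Yarm–Selby: 6+2+19 = 27
The minimum is $27 via Hale–Kelso–Yarm–Selby.

$27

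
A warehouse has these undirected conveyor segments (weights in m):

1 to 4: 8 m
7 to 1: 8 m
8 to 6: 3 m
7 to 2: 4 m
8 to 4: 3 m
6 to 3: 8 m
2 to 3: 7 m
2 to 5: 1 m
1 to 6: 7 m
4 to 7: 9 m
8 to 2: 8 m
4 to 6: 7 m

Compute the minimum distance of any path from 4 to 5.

Shortest distances from 4:
4: 0
8: 3  (via 4)
6: 6  (via 8)
1: 8  (via 4)
7: 9  (via 4)
2: 11  (via 8)
5: 12  (via 2)
Shortest route: 4–8–2–5 = 12 m.

12 m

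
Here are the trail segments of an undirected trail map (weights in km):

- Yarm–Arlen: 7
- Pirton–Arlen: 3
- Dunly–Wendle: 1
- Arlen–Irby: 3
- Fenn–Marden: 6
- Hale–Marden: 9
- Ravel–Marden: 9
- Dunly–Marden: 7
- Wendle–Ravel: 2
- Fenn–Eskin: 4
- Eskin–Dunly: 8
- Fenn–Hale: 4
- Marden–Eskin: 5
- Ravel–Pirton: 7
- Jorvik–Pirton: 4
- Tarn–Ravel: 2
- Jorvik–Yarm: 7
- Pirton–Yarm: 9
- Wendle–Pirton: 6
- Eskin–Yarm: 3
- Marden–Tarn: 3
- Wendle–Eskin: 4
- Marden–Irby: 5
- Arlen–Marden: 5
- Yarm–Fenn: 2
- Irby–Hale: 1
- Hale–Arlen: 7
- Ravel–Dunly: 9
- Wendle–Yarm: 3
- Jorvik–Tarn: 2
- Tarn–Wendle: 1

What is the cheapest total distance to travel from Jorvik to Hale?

Candidate routes:
Jorvik–Yarm–Fenn–Hale: 7+2+4 = 13
Jorvik–Tarn–Wendle–Yarm–Fenn–Hale: 2+1+3+2+4 = 12
Jorvik–Tarn–Marden–Arlen–Irby–Hale: 2+3+5+3+1 = 14
Jorvik–Tarn–Marden–Irby–Hale: 2+3+5+1 = 11
The minimum is 11 km via Jorvik–Tarn–Marden–Irby–Hale.

11 km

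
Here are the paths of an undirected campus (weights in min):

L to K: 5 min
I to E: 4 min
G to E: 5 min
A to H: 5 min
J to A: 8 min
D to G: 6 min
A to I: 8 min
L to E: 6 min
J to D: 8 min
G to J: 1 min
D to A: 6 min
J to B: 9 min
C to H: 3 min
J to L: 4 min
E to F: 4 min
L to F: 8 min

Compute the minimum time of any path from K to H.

22 min

Shortest distances from K:
K: 0
L: 5  (via K)
J: 9  (via L)
G: 10  (via J)
E: 11  (via L)
F: 13  (via L)
I: 15  (via E)
D: 16  (via G)
A: 17  (via J)
B: 18  (via J)
H: 22  (via A)
Shortest route: K → L → J → A → H = 22 min.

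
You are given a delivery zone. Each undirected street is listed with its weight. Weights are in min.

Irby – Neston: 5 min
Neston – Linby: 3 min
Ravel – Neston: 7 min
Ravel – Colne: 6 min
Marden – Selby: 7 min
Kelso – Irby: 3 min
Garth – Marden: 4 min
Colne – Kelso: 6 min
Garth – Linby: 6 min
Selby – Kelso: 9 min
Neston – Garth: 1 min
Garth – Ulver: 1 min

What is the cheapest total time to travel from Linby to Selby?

15 min

Shortest distances from Linby:
Linby: 0
Neston: 3  (via Linby)
Garth: 4  (via Neston)
Ulver: 5  (via Garth)
Irby: 8  (via Neston)
Marden: 8  (via Garth)
Ravel: 10  (via Neston)
Kelso: 11  (via Irby)
Selby: 15  (via Marden)
Shortest route: Linby → Neston → Garth → Marden → Selby = 15 min.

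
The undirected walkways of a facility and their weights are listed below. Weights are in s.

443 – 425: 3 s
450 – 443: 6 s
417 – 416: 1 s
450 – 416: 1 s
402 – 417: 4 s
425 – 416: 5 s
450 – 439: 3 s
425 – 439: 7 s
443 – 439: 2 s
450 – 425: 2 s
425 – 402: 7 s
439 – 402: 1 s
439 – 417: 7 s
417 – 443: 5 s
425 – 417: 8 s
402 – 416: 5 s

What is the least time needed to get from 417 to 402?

4 s

Compare a few routes:
417 → 416 → 450 → 439 → 402: 1+1+3+1 = 6
417 → 402: 4 = 4
Cheapest is 417 → 402 at 4 s.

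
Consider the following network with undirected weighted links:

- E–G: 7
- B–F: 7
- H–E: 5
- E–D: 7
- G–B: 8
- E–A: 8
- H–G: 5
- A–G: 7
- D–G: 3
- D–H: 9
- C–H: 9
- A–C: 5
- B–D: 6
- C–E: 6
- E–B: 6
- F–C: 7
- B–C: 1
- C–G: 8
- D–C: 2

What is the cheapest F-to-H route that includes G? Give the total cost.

17

Best F to G: F–C–D–G costing 12
Shortest G→H: G–H = 5
Total via G: 12 + 5 = 17.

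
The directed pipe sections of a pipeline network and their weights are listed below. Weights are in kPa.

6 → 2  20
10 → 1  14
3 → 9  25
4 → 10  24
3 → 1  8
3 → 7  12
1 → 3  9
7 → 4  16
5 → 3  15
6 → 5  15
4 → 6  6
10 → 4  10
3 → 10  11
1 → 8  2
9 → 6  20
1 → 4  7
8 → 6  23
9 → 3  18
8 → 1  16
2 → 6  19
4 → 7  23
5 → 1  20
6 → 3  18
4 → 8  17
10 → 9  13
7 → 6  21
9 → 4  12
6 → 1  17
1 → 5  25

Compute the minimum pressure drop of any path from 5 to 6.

Compare a few routes:
5 → 3 → 1 → 4 → 6: 15+8+7+6 = 36
5 → 1 → 4 → 6: 20+7+6 = 33
5 → 3 → 10 → 4 → 6: 15+11+10+6 = 42
Cheapest is 5 → 1 → 4 → 6 at 33 kPa.

33 kPa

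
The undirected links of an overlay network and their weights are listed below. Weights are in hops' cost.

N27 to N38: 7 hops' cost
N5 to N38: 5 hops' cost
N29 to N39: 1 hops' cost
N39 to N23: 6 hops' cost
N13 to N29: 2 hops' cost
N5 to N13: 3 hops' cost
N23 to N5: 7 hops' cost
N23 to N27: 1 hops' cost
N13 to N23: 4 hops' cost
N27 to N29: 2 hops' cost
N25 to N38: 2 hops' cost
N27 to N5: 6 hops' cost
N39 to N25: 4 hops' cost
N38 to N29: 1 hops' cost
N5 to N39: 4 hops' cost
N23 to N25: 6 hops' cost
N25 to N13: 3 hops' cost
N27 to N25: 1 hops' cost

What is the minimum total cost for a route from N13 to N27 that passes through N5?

9 hops' cost

Shortest N13→N5: N13 → N5 = 3
Best N5 to N27: N5 → N27 costing 6
Total via N5: 3 + 6 = 9 hops' cost.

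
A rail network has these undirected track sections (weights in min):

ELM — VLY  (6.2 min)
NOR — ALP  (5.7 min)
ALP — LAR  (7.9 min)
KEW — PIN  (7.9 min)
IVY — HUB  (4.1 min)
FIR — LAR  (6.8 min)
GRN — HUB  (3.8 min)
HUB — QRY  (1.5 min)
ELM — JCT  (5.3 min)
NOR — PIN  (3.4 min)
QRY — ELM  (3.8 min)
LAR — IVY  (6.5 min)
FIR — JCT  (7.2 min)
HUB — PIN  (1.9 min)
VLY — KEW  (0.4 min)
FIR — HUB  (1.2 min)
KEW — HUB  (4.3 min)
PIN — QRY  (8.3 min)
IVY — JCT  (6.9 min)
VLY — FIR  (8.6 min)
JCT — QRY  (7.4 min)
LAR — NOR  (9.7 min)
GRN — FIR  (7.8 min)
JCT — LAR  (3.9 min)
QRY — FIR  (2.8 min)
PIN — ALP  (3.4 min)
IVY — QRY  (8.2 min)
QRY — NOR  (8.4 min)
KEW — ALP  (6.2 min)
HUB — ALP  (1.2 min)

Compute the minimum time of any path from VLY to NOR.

10 min

Shortest distances from VLY:
VLY: 0
KEW: 0.4  (via VLY)
HUB: 4.7  (via KEW)
ALP: 5.9  (via HUB)
FIR: 5.9  (via HUB)
ELM: 6.2  (via VLY)
QRY: 6.2  (via HUB)
PIN: 6.6  (via HUB)
GRN: 8.5  (via HUB)
IVY: 8.8  (via HUB)
NOR: 10  (via PIN)
Shortest route: VLY → KEW → HUB → PIN → NOR = 10 min.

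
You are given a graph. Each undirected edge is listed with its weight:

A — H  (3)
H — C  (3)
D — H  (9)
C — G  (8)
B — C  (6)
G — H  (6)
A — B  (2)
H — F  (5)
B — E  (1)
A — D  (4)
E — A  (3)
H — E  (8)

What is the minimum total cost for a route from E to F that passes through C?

15

Best E to C: E–B–C costing 7
Shortest C→F: C–H–F = 8
Total via C: 7 + 8 = 15.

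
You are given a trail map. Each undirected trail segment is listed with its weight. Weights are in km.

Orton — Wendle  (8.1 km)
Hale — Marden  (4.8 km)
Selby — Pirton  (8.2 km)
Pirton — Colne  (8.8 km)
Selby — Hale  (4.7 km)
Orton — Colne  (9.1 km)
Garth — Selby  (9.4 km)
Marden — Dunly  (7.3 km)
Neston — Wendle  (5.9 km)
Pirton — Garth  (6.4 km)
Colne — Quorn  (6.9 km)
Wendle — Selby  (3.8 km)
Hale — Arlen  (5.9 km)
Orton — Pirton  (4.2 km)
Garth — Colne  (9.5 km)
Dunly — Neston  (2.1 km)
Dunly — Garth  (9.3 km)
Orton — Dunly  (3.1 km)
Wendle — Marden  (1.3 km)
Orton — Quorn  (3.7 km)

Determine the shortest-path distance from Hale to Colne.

21.7 km

Shortest distances from Hale:
Hale: 0
Selby: 4.7  (via Hale)
Marden: 4.8  (via Hale)
Arlen: 5.9  (via Hale)
Wendle: 6.1  (via Marden)
Neston: 12  (via Wendle)
Dunly: 12.1  (via Marden)
Pirton: 12.9  (via Selby)
Garth: 14.1  (via Selby)
Orton: 14.2  (via Wendle)
Quorn: 17.9  (via Orton)
Colne: 21.7  (via Pirton)
Shortest route: Hale–Selby–Pirton–Colne = 21.7 km.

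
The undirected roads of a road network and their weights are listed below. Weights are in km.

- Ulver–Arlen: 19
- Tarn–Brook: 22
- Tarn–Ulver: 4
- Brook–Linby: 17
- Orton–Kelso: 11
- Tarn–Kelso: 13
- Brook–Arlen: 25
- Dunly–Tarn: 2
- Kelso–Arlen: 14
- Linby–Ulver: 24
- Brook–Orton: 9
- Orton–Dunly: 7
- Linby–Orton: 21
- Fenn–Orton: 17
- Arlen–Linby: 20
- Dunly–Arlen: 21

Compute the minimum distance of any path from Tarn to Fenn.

26 km

Settle nodes by increasing distance from Tarn:
Tarn: 0
Dunly: 2  (via Tarn)
Ulver: 4  (via Tarn)
Orton: 9  (via Dunly)
Kelso: 13  (via Tarn)
Brook: 18  (via Orton)
Arlen: 23  (via Dunly)
Fenn: 26  (via Orton)
Shortest route: Tarn–Dunly–Orton–Fenn = 26 km.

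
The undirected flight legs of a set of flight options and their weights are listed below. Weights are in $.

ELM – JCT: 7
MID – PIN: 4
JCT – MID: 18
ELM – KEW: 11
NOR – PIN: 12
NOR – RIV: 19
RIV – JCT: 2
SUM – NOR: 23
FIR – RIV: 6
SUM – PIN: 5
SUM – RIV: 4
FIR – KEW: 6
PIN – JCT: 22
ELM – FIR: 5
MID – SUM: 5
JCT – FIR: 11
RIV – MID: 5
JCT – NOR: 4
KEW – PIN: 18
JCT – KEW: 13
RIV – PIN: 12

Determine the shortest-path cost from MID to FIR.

$11

Compare a few routes:
MID–SUM–RIV–FIR: 5+4+6 = 15
MID–PIN–SUM–RIV–FIR: 4+5+4+6 = 19
MID–RIV–JCT–FIR: 5+2+11 = 18
MID–RIV–FIR: 5+6 = 11
The minimum is $11 via MID–RIV–FIR.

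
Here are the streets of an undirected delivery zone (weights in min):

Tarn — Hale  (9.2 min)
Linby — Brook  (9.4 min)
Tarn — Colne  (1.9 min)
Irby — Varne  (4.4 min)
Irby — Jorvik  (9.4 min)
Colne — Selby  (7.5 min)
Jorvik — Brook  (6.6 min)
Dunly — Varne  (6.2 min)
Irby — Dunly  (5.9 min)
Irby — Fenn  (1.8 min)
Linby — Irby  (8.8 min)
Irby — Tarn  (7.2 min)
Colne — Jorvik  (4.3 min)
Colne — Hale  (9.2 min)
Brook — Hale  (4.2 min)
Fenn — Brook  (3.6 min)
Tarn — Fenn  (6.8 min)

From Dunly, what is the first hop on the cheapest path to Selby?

Candidate routes:
Dunly - Irby - Tarn - Colne - Selby: 5.9+7.2+1.9+7.5 = 22.5
Dunly - Irby - Fenn - Tarn - Colne - Selby: 5.9+1.8+6.8+1.9+7.5 = 23.9
Cheapest is Dunly - Irby - Tarn - Colne - Selby at 22.5 min.
So from Dunly the first move is to Irby.

Irby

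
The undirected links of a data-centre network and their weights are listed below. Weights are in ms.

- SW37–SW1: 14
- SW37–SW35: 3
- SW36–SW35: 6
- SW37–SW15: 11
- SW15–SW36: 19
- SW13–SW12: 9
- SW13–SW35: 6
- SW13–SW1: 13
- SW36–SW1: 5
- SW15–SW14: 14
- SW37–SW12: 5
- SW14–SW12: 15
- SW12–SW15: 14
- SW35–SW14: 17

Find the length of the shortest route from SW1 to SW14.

28 ms

Enumerating some paths:
SW1 → SW37 → SW35 → SW14: 14+3+17 = 34
SW1 → SW37 → SW12 → SW14: 14+5+15 = 34
SW1 → SW36 → SW35 → SW14: 5+6+17 = 28
SW1 → SW36 → SW35 → SW37 → SW12 → SW14: 5+6+3+5+15 = 34
Cheapest is SW1 → SW36 → SW35 → SW14 at 28 ms.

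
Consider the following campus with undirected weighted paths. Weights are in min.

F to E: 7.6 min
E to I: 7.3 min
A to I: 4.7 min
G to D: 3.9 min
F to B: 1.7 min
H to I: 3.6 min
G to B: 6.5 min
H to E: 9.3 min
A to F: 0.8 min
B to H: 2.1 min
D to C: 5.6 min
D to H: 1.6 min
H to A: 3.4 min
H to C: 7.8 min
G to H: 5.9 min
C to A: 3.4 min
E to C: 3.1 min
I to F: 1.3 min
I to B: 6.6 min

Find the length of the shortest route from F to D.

Compare a few routes:
F - B - H - D: 1.7+2.1+1.6 = 5.4
F - A - H - D: 0.8+3.4+1.6 = 5.8
F - I - H - D: 1.3+3.6+1.6 = 6.5
The minimum is 5.4 min via F - B - H - D.

5.4 min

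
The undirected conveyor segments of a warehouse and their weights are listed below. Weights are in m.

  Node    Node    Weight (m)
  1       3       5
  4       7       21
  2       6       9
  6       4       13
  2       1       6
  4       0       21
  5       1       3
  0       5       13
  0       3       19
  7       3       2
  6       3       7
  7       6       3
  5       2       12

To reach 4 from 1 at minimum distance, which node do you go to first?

3

Candidate routes:
1 - 3 - 6 - 4: 5+7+13 = 25
1 - 3 - 7 - 6 - 4: 5+2+3+13 = 23
The minimum is 23 m via 1 - 3 - 7 - 6 - 4.
So from 1 the first move is to 3.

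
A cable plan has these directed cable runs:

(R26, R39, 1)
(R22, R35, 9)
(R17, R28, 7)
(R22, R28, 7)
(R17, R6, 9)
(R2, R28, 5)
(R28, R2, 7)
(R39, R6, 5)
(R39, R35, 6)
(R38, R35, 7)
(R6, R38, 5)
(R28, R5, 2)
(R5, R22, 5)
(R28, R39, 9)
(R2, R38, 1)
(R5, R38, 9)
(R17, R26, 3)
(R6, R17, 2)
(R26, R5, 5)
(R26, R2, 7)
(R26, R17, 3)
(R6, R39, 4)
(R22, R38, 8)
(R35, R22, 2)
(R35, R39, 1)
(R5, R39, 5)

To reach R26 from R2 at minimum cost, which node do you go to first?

Compare a few routes:
R2 - R28 - R39 - R6 - R17 - R26: 5+9+5+2+3 = 24
R2 - R38 - R35 - R39 - R6 - R17 - R26: 1+7+1+5+2+3 = 19
R2 - R28 - R5 - R39 - R6 - R17 - R26: 5+2+5+5+2+3 = 22
The minimum is 19 via R2 - R38 - R35 - R39 - R6 - R17 - R26.
So from R2 the first move is to R38.

R38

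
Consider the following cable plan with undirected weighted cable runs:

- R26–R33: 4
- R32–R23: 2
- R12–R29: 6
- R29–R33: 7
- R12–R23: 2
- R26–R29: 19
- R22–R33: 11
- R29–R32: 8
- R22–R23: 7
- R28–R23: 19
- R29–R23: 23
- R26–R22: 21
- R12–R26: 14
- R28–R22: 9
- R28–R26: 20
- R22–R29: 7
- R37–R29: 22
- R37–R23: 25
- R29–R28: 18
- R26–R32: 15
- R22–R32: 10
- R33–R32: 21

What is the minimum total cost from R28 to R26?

Enumerating some paths:
R28–R22–R33–R26: 9+11+4 = 24
R28–R26: 20 = 20
Cheapest is R28–R26 at 20.

20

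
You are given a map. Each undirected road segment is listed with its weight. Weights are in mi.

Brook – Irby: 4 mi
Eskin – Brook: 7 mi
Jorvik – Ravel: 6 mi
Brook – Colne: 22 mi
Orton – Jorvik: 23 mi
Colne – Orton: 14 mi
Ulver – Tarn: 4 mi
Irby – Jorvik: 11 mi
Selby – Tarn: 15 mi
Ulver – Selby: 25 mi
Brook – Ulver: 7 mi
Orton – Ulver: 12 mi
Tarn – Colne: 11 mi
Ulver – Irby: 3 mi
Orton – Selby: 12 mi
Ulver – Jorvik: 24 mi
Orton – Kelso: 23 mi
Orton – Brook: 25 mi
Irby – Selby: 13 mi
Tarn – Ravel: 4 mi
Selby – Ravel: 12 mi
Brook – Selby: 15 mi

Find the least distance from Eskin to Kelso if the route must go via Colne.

66 mi

Shortest Eskin→Colne: Eskin–Brook–Colne = 29
Shortest Colne→Kelso: Colne–Orton–Kelso = 37
Total via Colne: 29 + 37 = 66 mi.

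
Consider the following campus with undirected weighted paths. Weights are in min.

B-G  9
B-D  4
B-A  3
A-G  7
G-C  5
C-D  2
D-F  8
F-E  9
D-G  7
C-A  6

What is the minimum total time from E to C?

19 min

Settle nodes by increasing distance from E:
E: 0
F: 9  (via E)
D: 17  (via F)
C: 19  (via D)
Shortest route: E–F–D–C = 19 min.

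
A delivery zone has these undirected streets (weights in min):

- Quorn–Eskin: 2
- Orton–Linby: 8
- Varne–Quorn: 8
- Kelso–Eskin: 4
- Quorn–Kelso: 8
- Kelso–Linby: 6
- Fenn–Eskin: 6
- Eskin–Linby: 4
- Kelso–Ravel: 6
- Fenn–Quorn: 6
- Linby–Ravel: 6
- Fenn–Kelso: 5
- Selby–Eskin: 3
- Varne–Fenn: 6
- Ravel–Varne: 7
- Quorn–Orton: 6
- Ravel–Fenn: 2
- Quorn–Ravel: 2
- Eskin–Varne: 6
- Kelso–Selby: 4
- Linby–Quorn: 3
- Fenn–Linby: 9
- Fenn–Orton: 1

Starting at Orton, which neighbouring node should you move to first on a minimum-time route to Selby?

Candidate routes:
Orton–Quorn–Eskin–Selby: 6+2+3 = 11
Orton–Fenn–Kelso–Selby: 1+5+4 = 10
Cheapest is Orton–Fenn–Kelso–Selby at 10 min.
So from Orton the first move is to Fenn.

Fenn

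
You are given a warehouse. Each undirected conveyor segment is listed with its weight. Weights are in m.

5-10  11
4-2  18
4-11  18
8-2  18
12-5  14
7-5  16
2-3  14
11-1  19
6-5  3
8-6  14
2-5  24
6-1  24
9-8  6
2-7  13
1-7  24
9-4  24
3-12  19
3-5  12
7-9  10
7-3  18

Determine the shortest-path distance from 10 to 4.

53 m

Compare a few routes:
10 - 5 - 7 - 2 - 4: 11+16+13+18 = 58
10 - 5 - 3 - 2 - 4: 11+12+14+18 = 55
10 - 5 - 2 - 4: 11+24+18 = 53
Cheapest is 10 - 5 - 2 - 4 at 53 m.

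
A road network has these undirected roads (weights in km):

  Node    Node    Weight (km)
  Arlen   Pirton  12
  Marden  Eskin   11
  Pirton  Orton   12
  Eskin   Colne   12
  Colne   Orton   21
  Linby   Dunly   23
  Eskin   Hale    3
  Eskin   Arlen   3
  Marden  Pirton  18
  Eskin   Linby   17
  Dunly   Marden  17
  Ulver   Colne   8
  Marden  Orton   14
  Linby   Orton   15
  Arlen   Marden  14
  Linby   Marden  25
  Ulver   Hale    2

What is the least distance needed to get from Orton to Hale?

28 km

Settle nodes by increasing distance from Orton:
Orton: 0
Pirton: 12  (via Orton)
Marden: 14  (via Orton)
Linby: 15  (via Orton)
Colne: 21  (via Orton)
Arlen: 24  (via Pirton)
Eskin: 25  (via Marden)
Hale: 28  (via Eskin)
Shortest route: Orton–Marden–Eskin–Hale = 28 km.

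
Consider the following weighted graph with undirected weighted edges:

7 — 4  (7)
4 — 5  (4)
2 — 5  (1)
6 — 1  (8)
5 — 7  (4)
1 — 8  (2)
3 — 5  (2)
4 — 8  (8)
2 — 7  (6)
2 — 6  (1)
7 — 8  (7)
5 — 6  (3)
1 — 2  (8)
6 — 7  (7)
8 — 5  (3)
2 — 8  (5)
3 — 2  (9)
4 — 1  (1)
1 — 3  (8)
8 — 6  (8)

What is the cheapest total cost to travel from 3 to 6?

4

Running Dijkstra from 3:
3: 0
5: 2  (via 3)
2: 3  (via 5)
6: 4  (via 2)
Shortest route: 3–5–2–6 = 4.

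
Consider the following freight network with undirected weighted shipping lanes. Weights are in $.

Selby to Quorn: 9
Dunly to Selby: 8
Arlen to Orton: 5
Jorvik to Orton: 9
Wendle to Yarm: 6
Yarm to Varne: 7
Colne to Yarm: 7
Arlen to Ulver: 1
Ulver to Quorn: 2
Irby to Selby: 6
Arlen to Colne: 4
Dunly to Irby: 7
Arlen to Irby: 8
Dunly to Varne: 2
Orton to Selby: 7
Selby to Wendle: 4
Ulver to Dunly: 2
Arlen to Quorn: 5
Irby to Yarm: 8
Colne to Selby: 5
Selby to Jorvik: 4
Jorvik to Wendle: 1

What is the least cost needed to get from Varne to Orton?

Enumerating some paths:
Varne → Dunly → Ulver → Arlen → Colne → Selby → Orton: 2+2+1+4+5+7 = 21
Varne → Dunly → Selby → Orton: 2+8+7 = 17
Varne → Dunly → Ulver → Quorn → Arlen → Orton: 2+2+2+5+5 = 16
Varne → Dunly → Ulver → Arlen → Orton: 2+2+1+5 = 10
The minimum is $10 via Varne → Dunly → Ulver → Arlen → Orton.

$10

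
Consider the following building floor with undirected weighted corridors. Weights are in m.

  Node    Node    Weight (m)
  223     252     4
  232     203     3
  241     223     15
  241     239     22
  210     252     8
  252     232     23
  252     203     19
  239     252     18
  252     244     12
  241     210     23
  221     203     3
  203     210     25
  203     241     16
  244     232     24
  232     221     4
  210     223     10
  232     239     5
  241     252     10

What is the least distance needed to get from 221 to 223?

Candidate routes:
221 - 232 - 203 - 252 - 223: 4+3+19+4 = 30
221 - 232 - 239 - 252 - 223: 4+5+18+4 = 31
221 - 232 - 252 - 223: 4+23+4 = 31
221 - 203 - 252 - 223: 3+19+4 = 26
Cheapest is 221 - 203 - 252 - 223 at 26 m.

26 m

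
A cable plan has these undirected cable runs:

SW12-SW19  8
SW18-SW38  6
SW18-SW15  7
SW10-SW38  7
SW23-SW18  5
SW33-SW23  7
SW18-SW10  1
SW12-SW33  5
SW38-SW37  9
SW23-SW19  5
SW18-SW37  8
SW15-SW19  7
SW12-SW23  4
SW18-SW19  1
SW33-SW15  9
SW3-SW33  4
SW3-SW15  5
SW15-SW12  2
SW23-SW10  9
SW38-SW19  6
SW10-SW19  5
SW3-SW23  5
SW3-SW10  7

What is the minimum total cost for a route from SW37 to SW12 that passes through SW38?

Best SW37 to SW38: SW37–SW38 costing 9
Best SW38 to SW12: SW38–SW19–SW12 costing 14
Total via SW38: 9 + 14 = 23.

23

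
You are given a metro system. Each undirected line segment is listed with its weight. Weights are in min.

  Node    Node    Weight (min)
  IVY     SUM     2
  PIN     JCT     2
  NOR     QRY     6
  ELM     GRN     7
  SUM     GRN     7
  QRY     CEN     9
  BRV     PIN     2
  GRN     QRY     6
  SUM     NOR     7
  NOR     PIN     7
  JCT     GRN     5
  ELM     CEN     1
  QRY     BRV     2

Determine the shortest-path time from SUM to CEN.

15 min

Compare a few routes:
SUM - GRN - ELM - CEN: 7+7+1 = 15
SUM - GRN - QRY - CEN: 7+6+9 = 22
SUM - NOR - QRY - CEN: 7+6+9 = 22
Cheapest is SUM - GRN - ELM - CEN at 15 min.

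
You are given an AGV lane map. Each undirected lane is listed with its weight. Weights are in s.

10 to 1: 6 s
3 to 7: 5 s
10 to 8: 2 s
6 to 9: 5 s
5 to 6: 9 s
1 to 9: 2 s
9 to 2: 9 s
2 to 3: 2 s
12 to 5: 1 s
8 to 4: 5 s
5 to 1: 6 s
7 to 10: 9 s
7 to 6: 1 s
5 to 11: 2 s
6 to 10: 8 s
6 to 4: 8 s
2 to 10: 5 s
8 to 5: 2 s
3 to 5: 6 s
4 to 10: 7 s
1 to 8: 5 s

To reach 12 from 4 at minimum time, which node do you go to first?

Candidate routes:
4–10–8–5–12: 7+2+2+1 = 12
4–8–5–12: 5+2+1 = 8
4–8–1–5–12: 5+5+6+1 = 17
4–6–5–12: 8+9+1 = 18
Cheapest is 4–8–5–12 at 8 s.
So from 4 the first move is to 8.

8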